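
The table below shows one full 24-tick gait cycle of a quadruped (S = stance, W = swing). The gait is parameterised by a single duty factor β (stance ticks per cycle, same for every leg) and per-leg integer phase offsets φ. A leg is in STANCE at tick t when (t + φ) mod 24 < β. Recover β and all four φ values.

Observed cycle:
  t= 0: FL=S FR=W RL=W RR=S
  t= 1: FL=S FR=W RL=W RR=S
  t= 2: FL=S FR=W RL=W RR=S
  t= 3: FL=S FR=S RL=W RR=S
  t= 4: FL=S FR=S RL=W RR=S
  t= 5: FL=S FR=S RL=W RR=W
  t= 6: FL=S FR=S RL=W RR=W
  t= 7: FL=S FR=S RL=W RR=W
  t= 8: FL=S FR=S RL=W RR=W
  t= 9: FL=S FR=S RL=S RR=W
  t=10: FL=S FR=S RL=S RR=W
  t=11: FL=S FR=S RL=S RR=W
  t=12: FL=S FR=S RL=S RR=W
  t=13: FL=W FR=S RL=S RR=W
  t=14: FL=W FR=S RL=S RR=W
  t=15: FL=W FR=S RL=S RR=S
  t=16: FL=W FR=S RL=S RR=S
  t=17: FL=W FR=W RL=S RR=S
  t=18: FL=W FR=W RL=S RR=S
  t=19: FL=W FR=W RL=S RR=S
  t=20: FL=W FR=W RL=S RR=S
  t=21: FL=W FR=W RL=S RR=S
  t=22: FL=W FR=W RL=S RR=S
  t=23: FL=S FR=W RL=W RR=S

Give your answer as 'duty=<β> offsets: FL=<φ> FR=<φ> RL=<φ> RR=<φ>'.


duty=14 offsets: FL=1 FR=21 RL=15 RR=9

duty β = stance ticks per leg = 14
FL: stance ticks = 14; W→S at t=23 → φ=1
FR: stance ticks = 14; W→S at t=3 → φ=21
RL: stance ticks = 14; W→S at t=9 → φ=15
RR: stance ticks = 14; W→S at t=15 → φ=9


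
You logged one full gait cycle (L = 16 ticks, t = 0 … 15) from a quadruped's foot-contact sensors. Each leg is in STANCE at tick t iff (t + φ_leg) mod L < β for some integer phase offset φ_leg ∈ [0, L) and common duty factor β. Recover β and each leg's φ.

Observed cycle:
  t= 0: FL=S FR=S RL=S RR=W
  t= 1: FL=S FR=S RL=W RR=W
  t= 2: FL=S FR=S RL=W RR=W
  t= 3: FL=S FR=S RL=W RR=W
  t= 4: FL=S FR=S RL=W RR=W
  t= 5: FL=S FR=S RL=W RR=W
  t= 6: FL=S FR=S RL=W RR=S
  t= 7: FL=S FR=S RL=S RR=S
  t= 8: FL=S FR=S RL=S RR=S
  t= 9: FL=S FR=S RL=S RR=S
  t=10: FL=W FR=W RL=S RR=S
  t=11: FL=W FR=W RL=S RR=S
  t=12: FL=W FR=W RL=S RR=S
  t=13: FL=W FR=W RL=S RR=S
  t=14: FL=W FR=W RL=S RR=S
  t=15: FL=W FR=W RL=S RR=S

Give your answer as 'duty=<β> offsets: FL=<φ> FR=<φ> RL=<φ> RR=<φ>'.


duty=10 offsets: FL=0 FR=0 RL=9 RR=10

duty β = stance ticks per leg = 10
FL: stance ticks = 10; W→S at t=0 → φ=0
FR: stance ticks = 10; W→S at t=0 → φ=0
RL: stance ticks = 10; W→S at t=7 → φ=9
RR: stance ticks = 10; W→S at t=6 → φ=10


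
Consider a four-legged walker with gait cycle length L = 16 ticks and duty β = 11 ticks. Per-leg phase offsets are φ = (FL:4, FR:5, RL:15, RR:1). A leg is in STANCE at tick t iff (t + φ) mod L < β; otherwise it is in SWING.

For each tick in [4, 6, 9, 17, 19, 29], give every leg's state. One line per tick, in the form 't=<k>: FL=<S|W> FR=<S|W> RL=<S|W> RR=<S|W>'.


t=4: phase=(8,9,3,5) vs β=11 → FL=S FR=S RL=S RR=S
t=6: phase=(10,11,5,7) vs β=11 → FL=S FR=W RL=S RR=S
t=9: phase=(13,14,8,10) vs β=11 → FL=W FR=W RL=S RR=S
t=17: phase=(5,6,0,2) vs β=11 → FL=S FR=S RL=S RR=S
t=19: phase=(7,8,2,4) vs β=11 → FL=S FR=S RL=S RR=S
t=29: phase=(1,2,12,14) vs β=11 → FL=S FR=S RL=W RR=W

t=4: FL=S FR=S RL=S RR=S
t=6: FL=S FR=W RL=S RR=S
t=9: FL=W FR=W RL=S RR=S
t=17: FL=S FR=S RL=S RR=S
t=19: FL=S FR=S RL=S RR=S
t=29: FL=S FR=S RL=W RR=W


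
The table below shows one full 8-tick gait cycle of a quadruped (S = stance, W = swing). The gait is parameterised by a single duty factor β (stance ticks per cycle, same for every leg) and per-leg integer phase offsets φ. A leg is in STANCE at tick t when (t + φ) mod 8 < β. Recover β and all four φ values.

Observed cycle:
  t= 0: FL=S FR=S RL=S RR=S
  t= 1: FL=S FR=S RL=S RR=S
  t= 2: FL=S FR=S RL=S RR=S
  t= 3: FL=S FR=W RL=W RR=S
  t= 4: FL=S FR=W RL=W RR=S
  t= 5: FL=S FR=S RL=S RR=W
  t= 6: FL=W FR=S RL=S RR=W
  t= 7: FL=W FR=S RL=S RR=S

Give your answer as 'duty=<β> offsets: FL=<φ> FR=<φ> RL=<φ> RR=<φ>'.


duty β = stance ticks per leg = 6
FL: stance ticks = 6; W→S at t=0 → φ=0
FR: stance ticks = 6; W→S at t=5 → φ=3
RL: stance ticks = 6; W→S at t=5 → φ=3
RR: stance ticks = 6; W→S at t=7 → φ=1

duty=6 offsets: FL=0 FR=3 RL=3 RR=1


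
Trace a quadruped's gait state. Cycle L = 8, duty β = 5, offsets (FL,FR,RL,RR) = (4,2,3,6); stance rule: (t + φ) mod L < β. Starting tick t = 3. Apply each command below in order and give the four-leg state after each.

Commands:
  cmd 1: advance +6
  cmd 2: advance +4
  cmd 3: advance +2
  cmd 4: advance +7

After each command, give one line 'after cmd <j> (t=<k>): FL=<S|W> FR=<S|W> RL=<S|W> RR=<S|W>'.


after cmd 1 (t=9): FL=W FR=S RL=S RR=W
after cmd 2 (t=13): FL=S FR=W RL=S RR=S
after cmd 3 (t=15): FL=S FR=S RL=S RR=W
after cmd 4 (t=22): FL=S FR=S RL=S RR=S

start t=3: FL=W FR=W RL=W RR=S
cmd 1: advance +6 → t=9, phase=(5,3,4,7) → FL=W FR=S RL=S RR=W
cmd 2: advance +4 → t=13, phase=(1,7,0,3) → FL=S FR=W RL=S RR=S
cmd 3: advance +2 → t=15, phase=(3,1,2,5) → FL=S FR=S RL=S RR=W
cmd 4: advance +7 → t=22, phase=(2,0,1,4) → FL=S FR=S RL=S RR=S


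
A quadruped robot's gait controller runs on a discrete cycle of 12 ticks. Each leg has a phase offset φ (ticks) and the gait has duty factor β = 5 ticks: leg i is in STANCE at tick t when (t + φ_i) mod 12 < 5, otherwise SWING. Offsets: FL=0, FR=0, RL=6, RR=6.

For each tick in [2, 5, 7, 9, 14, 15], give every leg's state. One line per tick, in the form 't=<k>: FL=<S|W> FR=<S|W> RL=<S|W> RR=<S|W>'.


t=2: phase=(2,2,8,8) vs β=5 → FL=S FR=S RL=W RR=W
t=5: phase=(5,5,11,11) vs β=5 → FL=W FR=W RL=W RR=W
t=7: phase=(7,7,1,1) vs β=5 → FL=W FR=W RL=S RR=S
t=9: phase=(9,9,3,3) vs β=5 → FL=W FR=W RL=S RR=S
t=14: phase=(2,2,8,8) vs β=5 → FL=S FR=S RL=W RR=W
t=15: phase=(3,3,9,9) vs β=5 → FL=S FR=S RL=W RR=W

t=2: FL=S FR=S RL=W RR=W
t=5: FL=W FR=W RL=W RR=W
t=7: FL=W FR=W RL=S RR=S
t=9: FL=W FR=W RL=S RR=S
t=14: FL=S FR=S RL=W RR=W
t=15: FL=S FR=S RL=W RR=W


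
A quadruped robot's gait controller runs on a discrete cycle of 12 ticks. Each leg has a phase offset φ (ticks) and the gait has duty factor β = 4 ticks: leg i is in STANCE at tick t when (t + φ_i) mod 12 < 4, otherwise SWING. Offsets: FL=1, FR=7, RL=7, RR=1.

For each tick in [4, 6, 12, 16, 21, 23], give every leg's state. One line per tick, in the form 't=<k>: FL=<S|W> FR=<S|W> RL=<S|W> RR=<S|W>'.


t=4: phase=(5,11,11,5) vs β=4 → FL=W FR=W RL=W RR=W
t=6: phase=(7,1,1,7) vs β=4 → FL=W FR=S RL=S RR=W
t=12: phase=(1,7,7,1) vs β=4 → FL=S FR=W RL=W RR=S
t=16: phase=(5,11,11,5) vs β=4 → FL=W FR=W RL=W RR=W
t=21: phase=(10,4,4,10) vs β=4 → FL=W FR=W RL=W RR=W
t=23: phase=(0,6,6,0) vs β=4 → FL=S FR=W RL=W RR=S

t=4: FL=W FR=W RL=W RR=W
t=6: FL=W FR=S RL=S RR=W
t=12: FL=S FR=W RL=W RR=S
t=16: FL=W FR=W RL=W RR=W
t=21: FL=W FR=W RL=W RR=W
t=23: FL=S FR=W RL=W RR=S


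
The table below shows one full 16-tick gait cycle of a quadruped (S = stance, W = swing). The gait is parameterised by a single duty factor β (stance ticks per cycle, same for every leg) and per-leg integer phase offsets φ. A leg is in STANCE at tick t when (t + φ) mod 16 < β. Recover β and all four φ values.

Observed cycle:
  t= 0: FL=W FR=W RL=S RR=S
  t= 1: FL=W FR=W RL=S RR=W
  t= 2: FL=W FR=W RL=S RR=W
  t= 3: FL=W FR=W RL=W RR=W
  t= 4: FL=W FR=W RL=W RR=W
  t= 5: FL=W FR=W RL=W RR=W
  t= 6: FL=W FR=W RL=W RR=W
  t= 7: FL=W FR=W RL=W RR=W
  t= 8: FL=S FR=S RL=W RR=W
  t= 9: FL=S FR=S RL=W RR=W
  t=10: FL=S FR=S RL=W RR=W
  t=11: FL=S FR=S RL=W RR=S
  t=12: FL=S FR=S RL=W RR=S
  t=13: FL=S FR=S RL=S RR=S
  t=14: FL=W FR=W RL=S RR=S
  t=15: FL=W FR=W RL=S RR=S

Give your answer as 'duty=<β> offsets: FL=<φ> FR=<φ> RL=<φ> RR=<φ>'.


duty=6 offsets: FL=8 FR=8 RL=3 RR=5

duty β = stance ticks per leg = 6
FL: stance ticks = 6; W→S at t=8 → φ=8
FR: stance ticks = 6; W→S at t=8 → φ=8
RL: stance ticks = 6; W→S at t=13 → φ=3
RR: stance ticks = 6; W→S at t=11 → φ=5


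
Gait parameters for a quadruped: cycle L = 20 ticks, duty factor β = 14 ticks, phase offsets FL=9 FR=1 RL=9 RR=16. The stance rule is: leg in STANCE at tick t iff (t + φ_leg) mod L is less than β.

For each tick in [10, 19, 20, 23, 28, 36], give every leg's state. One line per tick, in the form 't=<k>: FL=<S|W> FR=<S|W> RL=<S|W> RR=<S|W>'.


t=10: FL=W FR=S RL=W RR=S
t=19: FL=S FR=S RL=S RR=W
t=20: FL=S FR=S RL=S RR=W
t=23: FL=S FR=S RL=S RR=W
t=28: FL=W FR=S RL=W RR=S
t=36: FL=S FR=W RL=S RR=S

t=10: phase=(19,11,19,6) vs β=14 → FL=W FR=S RL=W RR=S
t=19: phase=(8,0,8,15) vs β=14 → FL=S FR=S RL=S RR=W
t=20: phase=(9,1,9,16) vs β=14 → FL=S FR=S RL=S RR=W
t=23: phase=(12,4,12,19) vs β=14 → FL=S FR=S RL=S RR=W
t=28: phase=(17,9,17,4) vs β=14 → FL=W FR=S RL=W RR=S
t=36: phase=(5,17,5,12) vs β=14 → FL=S FR=W RL=S RR=S


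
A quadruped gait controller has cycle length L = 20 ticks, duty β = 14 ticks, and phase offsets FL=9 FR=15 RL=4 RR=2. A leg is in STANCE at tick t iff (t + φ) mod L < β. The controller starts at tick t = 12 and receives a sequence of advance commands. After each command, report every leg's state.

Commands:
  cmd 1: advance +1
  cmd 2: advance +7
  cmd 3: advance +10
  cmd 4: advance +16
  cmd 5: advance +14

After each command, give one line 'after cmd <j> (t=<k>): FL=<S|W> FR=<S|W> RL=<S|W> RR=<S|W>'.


after cmd 1 (t=13): FL=S FR=S RL=W RR=W
after cmd 2 (t=20): FL=S FR=W RL=S RR=S
after cmd 3 (t=30): FL=W FR=S RL=W RR=S
after cmd 4 (t=46): FL=W FR=S RL=S RR=S
after cmd 5 (t=60): FL=S FR=W RL=S RR=S

start t=12: FL=S FR=S RL=W RR=W
cmd 1: advance +1 → t=13, phase=(2,8,17,15) → FL=S FR=S RL=W RR=W
cmd 2: advance +7 → t=20, phase=(9,15,4,2) → FL=S FR=W RL=S RR=S
cmd 3: advance +10 → t=30, phase=(19,5,14,12) → FL=W FR=S RL=W RR=S
cmd 4: advance +16 → t=46, phase=(15,1,10,8) → FL=W FR=S RL=S RR=S
cmd 5: advance +14 → t=60, phase=(9,15,4,2) → FL=S FR=W RL=S RR=S


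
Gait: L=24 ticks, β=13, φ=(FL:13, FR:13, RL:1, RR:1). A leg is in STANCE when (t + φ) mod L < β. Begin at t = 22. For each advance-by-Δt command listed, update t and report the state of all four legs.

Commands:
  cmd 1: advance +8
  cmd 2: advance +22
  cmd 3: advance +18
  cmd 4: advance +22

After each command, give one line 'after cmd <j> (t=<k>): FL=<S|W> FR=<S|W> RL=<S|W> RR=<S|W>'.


after cmd 1 (t=30): FL=W FR=W RL=S RR=S
after cmd 2 (t=52): FL=W FR=W RL=S RR=S
after cmd 3 (t=70): FL=S FR=S RL=W RR=W
after cmd 4 (t=92): FL=S FR=S RL=W RR=W

start t=22: FL=S FR=S RL=W RR=W
cmd 1: advance +8 → t=30, phase=(19,19,7,7) → FL=W FR=W RL=S RR=S
cmd 2: advance +22 → t=52, phase=(17,17,5,5) → FL=W FR=W RL=S RR=S
cmd 3: advance +18 → t=70, phase=(11,11,23,23) → FL=S FR=S RL=W RR=W
cmd 4: advance +22 → t=92, phase=(9,9,21,21) → FL=S FR=S RL=W RR=W


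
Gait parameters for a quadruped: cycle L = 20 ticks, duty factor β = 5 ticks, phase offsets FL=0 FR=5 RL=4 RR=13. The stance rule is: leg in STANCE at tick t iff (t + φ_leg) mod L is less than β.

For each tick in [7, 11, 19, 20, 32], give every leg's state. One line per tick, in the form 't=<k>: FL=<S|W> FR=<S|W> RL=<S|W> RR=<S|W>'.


t=7: phase=(7,12,11,0) vs β=5 → FL=W FR=W RL=W RR=S
t=11: phase=(11,16,15,4) vs β=5 → FL=W FR=W RL=W RR=S
t=19: phase=(19,4,3,12) vs β=5 → FL=W FR=S RL=S RR=W
t=20: phase=(0,5,4,13) vs β=5 → FL=S FR=W RL=S RR=W
t=32: phase=(12,17,16,5) vs β=5 → FL=W FR=W RL=W RR=W

t=7: FL=W FR=W RL=W RR=S
t=11: FL=W FR=W RL=W RR=S
t=19: FL=W FR=S RL=S RR=W
t=20: FL=S FR=W RL=S RR=W
t=32: FL=W FR=W RL=W RR=W


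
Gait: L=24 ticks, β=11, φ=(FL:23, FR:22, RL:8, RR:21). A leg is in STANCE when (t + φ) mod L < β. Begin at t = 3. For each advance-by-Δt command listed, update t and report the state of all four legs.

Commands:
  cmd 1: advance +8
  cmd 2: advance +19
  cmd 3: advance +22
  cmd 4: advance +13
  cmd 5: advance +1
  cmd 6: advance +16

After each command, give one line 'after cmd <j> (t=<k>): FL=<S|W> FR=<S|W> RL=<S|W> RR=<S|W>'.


after cmd 1 (t=11): FL=S FR=S RL=W RR=S
after cmd 2 (t=30): FL=S FR=S RL=W RR=S
after cmd 3 (t=52): FL=S FR=S RL=W RR=S
after cmd 4 (t=65): FL=W FR=W RL=S RR=W
after cmd 5 (t=66): FL=W FR=W RL=S RR=W
after cmd 6 (t=82): FL=S FR=S RL=W RR=S

start t=3: FL=S FR=S RL=W RR=S
cmd 1: advance +8 → t=11, phase=(10,9,19,8) → FL=S FR=S RL=W RR=S
cmd 2: advance +19 → t=30, phase=(5,4,14,3) → FL=S FR=S RL=W RR=S
cmd 3: advance +22 → t=52, phase=(3,2,12,1) → FL=S FR=S RL=W RR=S
cmd 4: advance +13 → t=65, phase=(16,15,1,14) → FL=W FR=W RL=S RR=W
cmd 5: advance +1 → t=66, phase=(17,16,2,15) → FL=W FR=W RL=S RR=W
cmd 6: advance +16 → t=82, phase=(9,8,18,7) → FL=S FR=S RL=W RR=S


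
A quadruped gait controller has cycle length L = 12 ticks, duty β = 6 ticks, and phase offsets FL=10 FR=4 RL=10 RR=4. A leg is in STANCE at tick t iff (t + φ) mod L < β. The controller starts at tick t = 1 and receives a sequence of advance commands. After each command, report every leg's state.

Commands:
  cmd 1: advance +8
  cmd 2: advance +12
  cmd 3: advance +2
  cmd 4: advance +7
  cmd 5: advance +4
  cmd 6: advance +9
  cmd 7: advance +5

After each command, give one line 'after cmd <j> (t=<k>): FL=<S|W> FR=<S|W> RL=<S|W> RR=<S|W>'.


after cmd 1 (t=9): FL=W FR=S RL=W RR=S
after cmd 2 (t=21): FL=W FR=S RL=W RR=S
after cmd 3 (t=23): FL=W FR=S RL=W RR=S
after cmd 4 (t=30): FL=S FR=W RL=S RR=W
after cmd 5 (t=34): FL=W FR=S RL=W RR=S
after cmd 6 (t=43): FL=S FR=W RL=S RR=W
after cmd 7 (t=48): FL=W FR=S RL=W RR=S

start t=1: FL=W FR=S RL=W RR=S
cmd 1: advance +8 → t=9, phase=(7,1,7,1) → FL=W FR=S RL=W RR=S
cmd 2: advance +12 → t=21, phase=(7,1,7,1) → FL=W FR=S RL=W RR=S
cmd 3: advance +2 → t=23, phase=(9,3,9,3) → FL=W FR=S RL=W RR=S
cmd 4: advance +7 → t=30, phase=(4,10,4,10) → FL=S FR=W RL=S RR=W
cmd 5: advance +4 → t=34, phase=(8,2,8,2) → FL=W FR=S RL=W RR=S
cmd 6: advance +9 → t=43, phase=(5,11,5,11) → FL=S FR=W RL=S RR=W
cmd 7: advance +5 → t=48, phase=(10,4,10,4) → FL=W FR=S RL=W RR=S


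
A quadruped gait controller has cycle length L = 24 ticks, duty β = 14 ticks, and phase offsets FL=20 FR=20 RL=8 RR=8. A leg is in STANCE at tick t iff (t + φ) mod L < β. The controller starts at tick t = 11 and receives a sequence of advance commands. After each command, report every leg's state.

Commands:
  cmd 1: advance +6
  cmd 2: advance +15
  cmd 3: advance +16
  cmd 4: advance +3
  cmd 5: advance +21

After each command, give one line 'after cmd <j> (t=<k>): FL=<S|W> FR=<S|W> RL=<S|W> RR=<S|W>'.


start t=11: FL=S FR=S RL=W RR=W
cmd 1: advance +6 → t=17, phase=(13,13,1,1) → FL=S FR=S RL=S RR=S
cmd 2: advance +15 → t=32, phase=(4,4,16,16) → FL=S FR=S RL=W RR=W
cmd 3: advance +16 → t=48, phase=(20,20,8,8) → FL=W FR=W RL=S RR=S
cmd 4: advance +3 → t=51, phase=(23,23,11,11) → FL=W FR=W RL=S RR=S
cmd 5: advance +21 → t=72, phase=(20,20,8,8) → FL=W FR=W RL=S RR=S

after cmd 1 (t=17): FL=S FR=S RL=S RR=S
after cmd 2 (t=32): FL=S FR=S RL=W RR=W
after cmd 3 (t=48): FL=W FR=W RL=S RR=S
after cmd 4 (t=51): FL=W FR=W RL=S RR=S
after cmd 5 (t=72): FL=W FR=W RL=S RR=S


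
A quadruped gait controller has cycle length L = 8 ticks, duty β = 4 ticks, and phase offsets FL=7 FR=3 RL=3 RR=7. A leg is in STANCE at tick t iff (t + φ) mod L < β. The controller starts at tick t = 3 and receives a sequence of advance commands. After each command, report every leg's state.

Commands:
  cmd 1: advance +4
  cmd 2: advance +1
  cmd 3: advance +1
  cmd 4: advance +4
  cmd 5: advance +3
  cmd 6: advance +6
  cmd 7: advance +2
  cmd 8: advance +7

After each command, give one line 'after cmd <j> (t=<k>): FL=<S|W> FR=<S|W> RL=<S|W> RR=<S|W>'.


start t=3: FL=S FR=W RL=W RR=S
cmd 1: advance +4 → t=7, phase=(6,2,2,6) → FL=W FR=S RL=S RR=W
cmd 2: advance +1 → t=8, phase=(7,3,3,7) → FL=W FR=S RL=S RR=W
cmd 3: advance +1 → t=9, phase=(0,4,4,0) → FL=S FR=W RL=W RR=S
cmd 4: advance +4 → t=13, phase=(4,0,0,4) → FL=W FR=S RL=S RR=W
cmd 5: advance +3 → t=16, phase=(7,3,3,7) → FL=W FR=S RL=S RR=W
cmd 6: advance +6 → t=22, phase=(5,1,1,5) → FL=W FR=S RL=S RR=W
cmd 7: advance +2 → t=24, phase=(7,3,3,7) → FL=W FR=S RL=S RR=W
cmd 8: advance +7 → t=31, phase=(6,2,2,6) → FL=W FR=S RL=S RR=W

after cmd 1 (t=7): FL=W FR=S RL=S RR=W
after cmd 2 (t=8): FL=W FR=S RL=S RR=W
after cmd 3 (t=9): FL=S FR=W RL=W RR=S
after cmd 4 (t=13): FL=W FR=S RL=S RR=W
after cmd 5 (t=16): FL=W FR=S RL=S RR=W
after cmd 6 (t=22): FL=W FR=S RL=S RR=W
after cmd 7 (t=24): FL=W FR=S RL=S RR=W
after cmd 8 (t=31): FL=W FR=S RL=S RR=W


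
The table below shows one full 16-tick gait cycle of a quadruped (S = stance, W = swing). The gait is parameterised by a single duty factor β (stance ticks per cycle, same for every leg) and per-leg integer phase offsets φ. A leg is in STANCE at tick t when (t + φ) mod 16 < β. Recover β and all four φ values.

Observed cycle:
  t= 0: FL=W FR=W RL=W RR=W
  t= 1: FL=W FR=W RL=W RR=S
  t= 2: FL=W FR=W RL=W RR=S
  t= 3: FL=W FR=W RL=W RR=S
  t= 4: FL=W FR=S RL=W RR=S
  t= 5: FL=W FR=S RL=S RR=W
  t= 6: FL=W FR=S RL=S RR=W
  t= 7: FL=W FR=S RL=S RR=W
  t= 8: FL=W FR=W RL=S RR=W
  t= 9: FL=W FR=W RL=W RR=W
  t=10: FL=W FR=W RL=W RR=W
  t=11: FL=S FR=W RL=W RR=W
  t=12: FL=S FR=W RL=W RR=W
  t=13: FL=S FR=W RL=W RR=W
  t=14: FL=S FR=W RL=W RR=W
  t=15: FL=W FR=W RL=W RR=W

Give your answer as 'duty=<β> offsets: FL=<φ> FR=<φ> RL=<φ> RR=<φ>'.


duty=4 offsets: FL=5 FR=12 RL=11 RR=15

duty β = stance ticks per leg = 4
FL: stance ticks = 4; W→S at t=11 → φ=5
FR: stance ticks = 4; W→S at t=4 → φ=12
RL: stance ticks = 4; W→S at t=5 → φ=11
RR: stance ticks = 4; W→S at t=1 → φ=15


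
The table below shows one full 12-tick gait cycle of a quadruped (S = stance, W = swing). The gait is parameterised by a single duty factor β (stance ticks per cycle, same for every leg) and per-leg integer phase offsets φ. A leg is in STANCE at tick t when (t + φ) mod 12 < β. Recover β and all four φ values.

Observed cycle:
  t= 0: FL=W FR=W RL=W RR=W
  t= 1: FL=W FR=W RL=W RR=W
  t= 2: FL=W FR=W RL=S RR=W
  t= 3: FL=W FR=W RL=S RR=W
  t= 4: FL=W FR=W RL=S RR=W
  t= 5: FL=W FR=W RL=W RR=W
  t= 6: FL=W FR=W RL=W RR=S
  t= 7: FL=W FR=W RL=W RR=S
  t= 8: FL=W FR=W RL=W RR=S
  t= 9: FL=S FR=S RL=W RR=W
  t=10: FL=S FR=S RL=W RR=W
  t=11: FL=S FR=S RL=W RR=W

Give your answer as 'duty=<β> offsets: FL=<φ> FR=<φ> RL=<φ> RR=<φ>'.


duty=3 offsets: FL=3 FR=3 RL=10 RR=6

duty β = stance ticks per leg = 3
FL: stance ticks = 3; W→S at t=9 → φ=3
FR: stance ticks = 3; W→S at t=9 → φ=3
RL: stance ticks = 3; W→S at t=2 → φ=10
RR: stance ticks = 3; W→S at t=6 → φ=6


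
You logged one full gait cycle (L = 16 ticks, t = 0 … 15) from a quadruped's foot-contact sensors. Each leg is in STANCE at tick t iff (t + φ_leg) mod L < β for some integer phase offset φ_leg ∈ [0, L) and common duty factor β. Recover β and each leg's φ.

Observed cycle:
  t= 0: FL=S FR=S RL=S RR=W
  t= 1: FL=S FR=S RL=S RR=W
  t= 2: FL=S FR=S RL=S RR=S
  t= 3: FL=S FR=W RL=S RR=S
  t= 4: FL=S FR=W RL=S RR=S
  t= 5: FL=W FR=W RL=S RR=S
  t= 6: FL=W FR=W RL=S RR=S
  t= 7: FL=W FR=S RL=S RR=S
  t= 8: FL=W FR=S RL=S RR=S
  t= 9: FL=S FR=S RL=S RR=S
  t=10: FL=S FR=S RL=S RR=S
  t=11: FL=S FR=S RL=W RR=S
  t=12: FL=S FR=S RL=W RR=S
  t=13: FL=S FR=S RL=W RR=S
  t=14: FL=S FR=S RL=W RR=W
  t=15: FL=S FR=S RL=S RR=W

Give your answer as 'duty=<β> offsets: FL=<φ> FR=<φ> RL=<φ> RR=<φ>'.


duty β = stance ticks per leg = 12
FL: stance ticks = 12; W→S at t=9 → φ=7
FR: stance ticks = 12; W→S at t=7 → φ=9
RL: stance ticks = 12; W→S at t=15 → φ=1
RR: stance ticks = 12; W→S at t=2 → φ=14

duty=12 offsets: FL=7 FR=9 RL=1 RR=14


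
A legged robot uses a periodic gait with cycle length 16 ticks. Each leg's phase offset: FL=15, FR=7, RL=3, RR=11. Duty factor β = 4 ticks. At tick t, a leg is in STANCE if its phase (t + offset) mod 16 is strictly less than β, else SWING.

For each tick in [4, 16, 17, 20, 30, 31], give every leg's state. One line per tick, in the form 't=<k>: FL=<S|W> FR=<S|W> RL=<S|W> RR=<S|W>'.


t=4: FL=S FR=W RL=W RR=W
t=16: FL=W FR=W RL=S RR=W
t=17: FL=S FR=W RL=W RR=W
t=20: FL=S FR=W RL=W RR=W
t=30: FL=W FR=W RL=S RR=W
t=31: FL=W FR=W RL=S RR=W

t=4: phase=(3,11,7,15) vs β=4 → FL=S FR=W RL=W RR=W
t=16: phase=(15,7,3,11) vs β=4 → FL=W FR=W RL=S RR=W
t=17: phase=(0,8,4,12) vs β=4 → FL=S FR=W RL=W RR=W
t=20: phase=(3,11,7,15) vs β=4 → FL=S FR=W RL=W RR=W
t=30: phase=(13,5,1,9) vs β=4 → FL=W FR=W RL=S RR=W
t=31: phase=(14,6,2,10) vs β=4 → FL=W FR=W RL=S RR=W


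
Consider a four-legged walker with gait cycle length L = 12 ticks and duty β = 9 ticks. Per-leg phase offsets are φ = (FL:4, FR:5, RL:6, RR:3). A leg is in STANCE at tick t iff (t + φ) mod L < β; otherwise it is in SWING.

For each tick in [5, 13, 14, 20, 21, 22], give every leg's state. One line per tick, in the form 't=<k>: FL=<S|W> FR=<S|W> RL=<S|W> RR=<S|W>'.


t=5: phase=(9,10,11,8) vs β=9 → FL=W FR=W RL=W RR=S
t=13: phase=(5,6,7,4) vs β=9 → FL=S FR=S RL=S RR=S
t=14: phase=(6,7,8,5) vs β=9 → FL=S FR=S RL=S RR=S
t=20: phase=(0,1,2,11) vs β=9 → FL=S FR=S RL=S RR=W
t=21: phase=(1,2,3,0) vs β=9 → FL=S FR=S RL=S RR=S
t=22: phase=(2,3,4,1) vs β=9 → FL=S FR=S RL=S RR=S

t=5: FL=W FR=W RL=W RR=S
t=13: FL=S FR=S RL=S RR=S
t=14: FL=S FR=S RL=S RR=S
t=20: FL=S FR=S RL=S RR=W
t=21: FL=S FR=S RL=S RR=S
t=22: FL=S FR=S RL=S RR=S


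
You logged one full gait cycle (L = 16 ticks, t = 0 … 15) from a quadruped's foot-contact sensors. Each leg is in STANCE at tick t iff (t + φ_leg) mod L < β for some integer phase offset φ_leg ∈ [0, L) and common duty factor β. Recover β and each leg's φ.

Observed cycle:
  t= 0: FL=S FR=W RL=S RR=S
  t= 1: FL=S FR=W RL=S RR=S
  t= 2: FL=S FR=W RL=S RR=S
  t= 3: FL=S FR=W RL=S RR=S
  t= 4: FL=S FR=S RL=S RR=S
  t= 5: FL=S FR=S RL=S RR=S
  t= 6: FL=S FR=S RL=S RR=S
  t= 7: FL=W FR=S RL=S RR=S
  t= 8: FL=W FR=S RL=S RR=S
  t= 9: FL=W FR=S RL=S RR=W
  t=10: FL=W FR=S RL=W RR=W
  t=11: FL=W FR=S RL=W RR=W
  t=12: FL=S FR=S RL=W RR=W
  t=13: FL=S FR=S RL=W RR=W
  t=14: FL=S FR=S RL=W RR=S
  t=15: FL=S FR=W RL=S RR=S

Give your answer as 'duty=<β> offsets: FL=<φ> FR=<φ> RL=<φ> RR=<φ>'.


duty=11 offsets: FL=4 FR=12 RL=1 RR=2

duty β = stance ticks per leg = 11
FL: stance ticks = 11; W→S at t=12 → φ=4
FR: stance ticks = 11; W→S at t=4 → φ=12
RL: stance ticks = 11; W→S at t=15 → φ=1
RR: stance ticks = 11; W→S at t=14 → φ=2


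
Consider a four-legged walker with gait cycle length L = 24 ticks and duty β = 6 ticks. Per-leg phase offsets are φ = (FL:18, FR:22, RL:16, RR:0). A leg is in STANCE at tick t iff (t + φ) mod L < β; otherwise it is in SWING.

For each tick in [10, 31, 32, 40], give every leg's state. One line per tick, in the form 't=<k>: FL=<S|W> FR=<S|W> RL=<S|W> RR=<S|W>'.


t=10: phase=(4,8,2,10) vs β=6 → FL=S FR=W RL=S RR=W
t=31: phase=(1,5,23,7) vs β=6 → FL=S FR=S RL=W RR=W
t=32: phase=(2,6,0,8) vs β=6 → FL=S FR=W RL=S RR=W
t=40: phase=(10,14,8,16) vs β=6 → FL=W FR=W RL=W RR=W

t=10: FL=S FR=W RL=S RR=W
t=31: FL=S FR=S RL=W RR=W
t=32: FL=S FR=W RL=S RR=W
t=40: FL=W FR=W RL=W RR=W


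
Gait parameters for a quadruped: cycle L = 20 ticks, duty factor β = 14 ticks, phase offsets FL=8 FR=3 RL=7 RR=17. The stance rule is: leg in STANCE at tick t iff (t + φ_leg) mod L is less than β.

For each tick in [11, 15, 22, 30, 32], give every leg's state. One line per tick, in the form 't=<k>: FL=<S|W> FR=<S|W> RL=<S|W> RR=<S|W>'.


t=11: FL=W FR=W RL=W RR=S
t=15: FL=S FR=W RL=S RR=S
t=22: FL=S FR=S RL=S RR=W
t=30: FL=W FR=S RL=W RR=S
t=32: FL=S FR=W RL=W RR=S

t=11: phase=(19,14,18,8) vs β=14 → FL=W FR=W RL=W RR=S
t=15: phase=(3,18,2,12) vs β=14 → FL=S FR=W RL=S RR=S
t=22: phase=(10,5,9,19) vs β=14 → FL=S FR=S RL=S RR=W
t=30: phase=(18,13,17,7) vs β=14 → FL=W FR=S RL=W RR=S
t=32: phase=(0,15,19,9) vs β=14 → FL=S FR=W RL=W RR=S


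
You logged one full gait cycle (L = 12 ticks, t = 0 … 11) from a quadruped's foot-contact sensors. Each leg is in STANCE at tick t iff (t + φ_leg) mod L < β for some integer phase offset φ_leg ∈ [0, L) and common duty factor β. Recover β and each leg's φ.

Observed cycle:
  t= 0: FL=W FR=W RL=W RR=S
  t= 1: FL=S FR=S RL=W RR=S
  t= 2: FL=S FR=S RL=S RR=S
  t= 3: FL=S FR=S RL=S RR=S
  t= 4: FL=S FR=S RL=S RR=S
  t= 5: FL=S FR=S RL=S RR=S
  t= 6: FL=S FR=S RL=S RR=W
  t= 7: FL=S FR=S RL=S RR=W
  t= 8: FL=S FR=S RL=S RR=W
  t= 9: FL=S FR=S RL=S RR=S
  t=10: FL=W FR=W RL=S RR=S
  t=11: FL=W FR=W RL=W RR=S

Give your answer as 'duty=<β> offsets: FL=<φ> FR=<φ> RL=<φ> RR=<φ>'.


duty β = stance ticks per leg = 9
FL: stance ticks = 9; W→S at t=1 → φ=11
FR: stance ticks = 9; W→S at t=1 → φ=11
RL: stance ticks = 9; W→S at t=2 → φ=10
RR: stance ticks = 9; W→S at t=9 → φ=3

duty=9 offsets: FL=11 FR=11 RL=10 RR=3


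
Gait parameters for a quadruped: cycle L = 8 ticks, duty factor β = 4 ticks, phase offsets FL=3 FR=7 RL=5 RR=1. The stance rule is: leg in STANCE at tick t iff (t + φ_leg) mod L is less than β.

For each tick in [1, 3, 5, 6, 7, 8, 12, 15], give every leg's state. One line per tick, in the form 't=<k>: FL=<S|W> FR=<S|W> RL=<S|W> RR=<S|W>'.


t=1: FL=W FR=S RL=W RR=S
t=3: FL=W FR=S RL=S RR=W
t=5: FL=S FR=W RL=S RR=W
t=6: FL=S FR=W RL=S RR=W
t=7: FL=S FR=W RL=W RR=S
t=8: FL=S FR=W RL=W RR=S
t=12: FL=W FR=S RL=S RR=W
t=15: FL=S FR=W RL=W RR=S

t=1: phase=(4,0,6,2) vs β=4 → FL=W FR=S RL=W RR=S
t=3: phase=(6,2,0,4) vs β=4 → FL=W FR=S RL=S RR=W
t=5: phase=(0,4,2,6) vs β=4 → FL=S FR=W RL=S RR=W
t=6: phase=(1,5,3,7) vs β=4 → FL=S FR=W RL=S RR=W
t=7: phase=(2,6,4,0) vs β=4 → FL=S FR=W RL=W RR=S
t=8: phase=(3,7,5,1) vs β=4 → FL=S FR=W RL=W RR=S
t=12: phase=(7,3,1,5) vs β=4 → FL=W FR=S RL=S RR=W
t=15: phase=(2,6,4,0) vs β=4 → FL=S FR=W RL=W RR=S


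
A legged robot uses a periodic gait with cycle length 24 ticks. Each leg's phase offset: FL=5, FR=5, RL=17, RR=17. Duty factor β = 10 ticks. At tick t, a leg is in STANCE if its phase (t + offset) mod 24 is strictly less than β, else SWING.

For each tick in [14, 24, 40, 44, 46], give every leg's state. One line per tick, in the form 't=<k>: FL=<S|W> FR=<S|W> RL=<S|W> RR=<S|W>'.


t=14: phase=(19,19,7,7) vs β=10 → FL=W FR=W RL=S RR=S
t=24: phase=(5,5,17,17) vs β=10 → FL=S FR=S RL=W RR=W
t=40: phase=(21,21,9,9) vs β=10 → FL=W FR=W RL=S RR=S
t=44: phase=(1,1,13,13) vs β=10 → FL=S FR=S RL=W RR=W
t=46: phase=(3,3,15,15) vs β=10 → FL=S FR=S RL=W RR=W

t=14: FL=W FR=W RL=S RR=S
t=24: FL=S FR=S RL=W RR=W
t=40: FL=W FR=W RL=S RR=S
t=44: FL=S FR=S RL=W RR=W
t=46: FL=S FR=S RL=W RR=W


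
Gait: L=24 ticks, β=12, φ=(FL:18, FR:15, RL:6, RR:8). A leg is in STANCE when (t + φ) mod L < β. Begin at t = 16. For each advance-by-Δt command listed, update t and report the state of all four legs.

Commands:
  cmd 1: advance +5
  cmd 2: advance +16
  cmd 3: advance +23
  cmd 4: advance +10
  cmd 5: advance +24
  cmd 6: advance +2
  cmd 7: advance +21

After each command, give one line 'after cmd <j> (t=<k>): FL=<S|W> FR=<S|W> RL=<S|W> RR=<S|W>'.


after cmd 1 (t=21): FL=W FR=W RL=S RR=S
after cmd 2 (t=37): FL=S FR=S RL=W RR=W
after cmd 3 (t=60): FL=S FR=S RL=W RR=W
after cmd 4 (t=70): FL=W FR=W RL=S RR=S
after cmd 5 (t=94): FL=W FR=W RL=S RR=S
after cmd 6 (t=96): FL=W FR=W RL=S RR=S
after cmd 7 (t=117): FL=W FR=W RL=S RR=S

start t=16: FL=S FR=S RL=W RR=S
cmd 1: advance +5 → t=21, phase=(15,12,3,5) → FL=W FR=W RL=S RR=S
cmd 2: advance +16 → t=37, phase=(7,4,19,21) → FL=S FR=S RL=W RR=W
cmd 3: advance +23 → t=60, phase=(6,3,18,20) → FL=S FR=S RL=W RR=W
cmd 4: advance +10 → t=70, phase=(16,13,4,6) → FL=W FR=W RL=S RR=S
cmd 5: advance +24 → t=94, phase=(16,13,4,6) → FL=W FR=W RL=S RR=S
cmd 6: advance +2 → t=96, phase=(18,15,6,8) → FL=W FR=W RL=S RR=S
cmd 7: advance +21 → t=117, phase=(15,12,3,5) → FL=W FR=W RL=S RR=S


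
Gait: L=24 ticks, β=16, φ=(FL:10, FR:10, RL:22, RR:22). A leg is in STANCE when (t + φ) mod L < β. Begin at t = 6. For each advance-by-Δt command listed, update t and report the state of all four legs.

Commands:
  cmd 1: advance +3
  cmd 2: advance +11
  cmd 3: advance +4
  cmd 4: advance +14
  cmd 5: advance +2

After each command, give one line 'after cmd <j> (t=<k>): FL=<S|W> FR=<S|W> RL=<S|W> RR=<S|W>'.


start t=6: FL=W FR=W RL=S RR=S
cmd 1: advance +3 → t=9, phase=(19,19,7,7) → FL=W FR=W RL=S RR=S
cmd 2: advance +11 → t=20, phase=(6,6,18,18) → FL=S FR=S RL=W RR=W
cmd 3: advance +4 → t=24, phase=(10,10,22,22) → FL=S FR=S RL=W RR=W
cmd 4: advance +14 → t=38, phase=(0,0,12,12) → FL=S FR=S RL=S RR=S
cmd 5: advance +2 → t=40, phase=(2,2,14,14) → FL=S FR=S RL=S RR=S

after cmd 1 (t=9): FL=W FR=W RL=S RR=S
after cmd 2 (t=20): FL=S FR=S RL=W RR=W
after cmd 3 (t=24): FL=S FR=S RL=W RR=W
after cmd 4 (t=38): FL=S FR=S RL=S RR=S
after cmd 5 (t=40): FL=S FR=S RL=S RR=S


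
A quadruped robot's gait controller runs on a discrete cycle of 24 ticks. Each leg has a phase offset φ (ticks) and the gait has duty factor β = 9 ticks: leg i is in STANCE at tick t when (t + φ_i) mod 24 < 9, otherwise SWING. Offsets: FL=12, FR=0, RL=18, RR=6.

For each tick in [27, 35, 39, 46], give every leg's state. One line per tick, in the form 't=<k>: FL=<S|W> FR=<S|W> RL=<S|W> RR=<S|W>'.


t=27: FL=W FR=S RL=W RR=W
t=35: FL=W FR=W RL=S RR=W
t=39: FL=S FR=W RL=W RR=W
t=46: FL=W FR=W RL=W RR=S

t=27: phase=(15,3,21,9) vs β=9 → FL=W FR=S RL=W RR=W
t=35: phase=(23,11,5,17) vs β=9 → FL=W FR=W RL=S RR=W
t=39: phase=(3,15,9,21) vs β=9 → FL=S FR=W RL=W RR=W
t=46: phase=(10,22,16,4) vs β=9 → FL=W FR=W RL=W RR=S


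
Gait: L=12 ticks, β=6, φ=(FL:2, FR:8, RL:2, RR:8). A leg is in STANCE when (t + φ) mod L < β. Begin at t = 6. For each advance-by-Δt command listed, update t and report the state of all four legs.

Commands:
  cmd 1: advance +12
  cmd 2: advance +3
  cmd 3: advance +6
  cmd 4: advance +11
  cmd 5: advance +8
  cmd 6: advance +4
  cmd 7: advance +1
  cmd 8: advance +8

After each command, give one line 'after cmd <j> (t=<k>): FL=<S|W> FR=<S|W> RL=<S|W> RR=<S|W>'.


after cmd 1 (t=18): FL=W FR=S RL=W RR=S
after cmd 2 (t=21): FL=W FR=S RL=W RR=S
after cmd 3 (t=27): FL=S FR=W RL=S RR=W
after cmd 4 (t=38): FL=S FR=W RL=S RR=W
after cmd 5 (t=46): FL=S FR=W RL=S RR=W
after cmd 6 (t=50): FL=S FR=W RL=S RR=W
after cmd 7 (t=51): FL=S FR=W RL=S RR=W
after cmd 8 (t=59): FL=S FR=W RL=S RR=W

start t=6: FL=W FR=S RL=W RR=S
cmd 1: advance +12 → t=18, phase=(8,2,8,2) → FL=W FR=S RL=W RR=S
cmd 2: advance +3 → t=21, phase=(11,5,11,5) → FL=W FR=S RL=W RR=S
cmd 3: advance +6 → t=27, phase=(5,11,5,11) → FL=S FR=W RL=S RR=W
cmd 4: advance +11 → t=38, phase=(4,10,4,10) → FL=S FR=W RL=S RR=W
cmd 5: advance +8 → t=46, phase=(0,6,0,6) → FL=S FR=W RL=S RR=W
cmd 6: advance +4 → t=50, phase=(4,10,4,10) → FL=S FR=W RL=S RR=W
cmd 7: advance +1 → t=51, phase=(5,11,5,11) → FL=S FR=W RL=S RR=W
cmd 8: advance +8 → t=59, phase=(1,7,1,7) → FL=S FR=W RL=S RR=W


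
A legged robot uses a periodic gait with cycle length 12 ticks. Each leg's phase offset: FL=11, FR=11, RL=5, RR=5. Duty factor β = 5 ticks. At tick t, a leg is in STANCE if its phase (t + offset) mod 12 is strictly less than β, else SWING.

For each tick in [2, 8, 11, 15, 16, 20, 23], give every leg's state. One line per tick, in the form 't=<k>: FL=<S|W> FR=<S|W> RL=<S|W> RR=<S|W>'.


t=2: FL=S FR=S RL=W RR=W
t=8: FL=W FR=W RL=S RR=S
t=11: FL=W FR=W RL=S RR=S
t=15: FL=S FR=S RL=W RR=W
t=16: FL=S FR=S RL=W RR=W
t=20: FL=W FR=W RL=S RR=S
t=23: FL=W FR=W RL=S RR=S

t=2: phase=(1,1,7,7) vs β=5 → FL=S FR=S RL=W RR=W
t=8: phase=(7,7,1,1) vs β=5 → FL=W FR=W RL=S RR=S
t=11: phase=(10,10,4,4) vs β=5 → FL=W FR=W RL=S RR=S
t=15: phase=(2,2,8,8) vs β=5 → FL=S FR=S RL=W RR=W
t=16: phase=(3,3,9,9) vs β=5 → FL=S FR=S RL=W RR=W
t=20: phase=(7,7,1,1) vs β=5 → FL=W FR=W RL=S RR=S
t=23: phase=(10,10,4,4) vs β=5 → FL=W FR=W RL=S RR=S


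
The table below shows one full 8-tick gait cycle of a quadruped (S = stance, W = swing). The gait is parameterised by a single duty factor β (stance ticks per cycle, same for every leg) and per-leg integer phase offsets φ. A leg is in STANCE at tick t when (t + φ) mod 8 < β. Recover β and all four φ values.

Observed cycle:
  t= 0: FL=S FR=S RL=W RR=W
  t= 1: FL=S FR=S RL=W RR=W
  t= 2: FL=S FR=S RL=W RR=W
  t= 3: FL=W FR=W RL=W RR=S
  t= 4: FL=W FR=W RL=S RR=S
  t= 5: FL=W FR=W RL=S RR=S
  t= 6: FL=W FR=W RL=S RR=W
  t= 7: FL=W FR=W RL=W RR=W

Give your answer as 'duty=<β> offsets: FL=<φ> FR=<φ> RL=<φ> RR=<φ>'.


duty=3 offsets: FL=0 FR=0 RL=4 RR=5

duty β = stance ticks per leg = 3
FL: stance ticks = 3; W→S at t=0 → φ=0
FR: stance ticks = 3; W→S at t=0 → φ=0
RL: stance ticks = 3; W→S at t=4 → φ=4
RR: stance ticks = 3; W→S at t=3 → φ=5


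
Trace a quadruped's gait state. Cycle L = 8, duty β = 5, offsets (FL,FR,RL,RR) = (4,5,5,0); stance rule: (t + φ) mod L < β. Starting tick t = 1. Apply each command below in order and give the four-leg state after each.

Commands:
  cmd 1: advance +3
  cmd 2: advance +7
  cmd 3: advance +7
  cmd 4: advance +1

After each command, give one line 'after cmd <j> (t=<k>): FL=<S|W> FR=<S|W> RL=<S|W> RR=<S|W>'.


after cmd 1 (t=4): FL=S FR=S RL=S RR=S
after cmd 2 (t=11): FL=W FR=S RL=S RR=S
after cmd 3 (t=18): FL=W FR=W RL=W RR=S
after cmd 4 (t=19): FL=W FR=S RL=S RR=S

start t=1: FL=W FR=W RL=W RR=S
cmd 1: advance +3 → t=4, phase=(0,1,1,4) → FL=S FR=S RL=S RR=S
cmd 2: advance +7 → t=11, phase=(7,0,0,3) → FL=W FR=S RL=S RR=S
cmd 3: advance +7 → t=18, phase=(6,7,7,2) → FL=W FR=W RL=W RR=S
cmd 4: advance +1 → t=19, phase=(7,0,0,3) → FL=W FR=S RL=S RR=S


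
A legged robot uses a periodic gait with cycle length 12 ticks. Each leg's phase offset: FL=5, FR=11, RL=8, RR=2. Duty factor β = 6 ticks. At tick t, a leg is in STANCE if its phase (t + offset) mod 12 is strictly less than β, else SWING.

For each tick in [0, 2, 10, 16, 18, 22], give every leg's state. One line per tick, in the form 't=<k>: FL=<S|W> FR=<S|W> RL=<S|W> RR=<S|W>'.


t=0: FL=S FR=W RL=W RR=S
t=2: FL=W FR=S RL=W RR=S
t=10: FL=S FR=W RL=W RR=S
t=16: FL=W FR=S RL=S RR=W
t=18: FL=W FR=S RL=S RR=W
t=22: FL=S FR=W RL=W RR=S

t=0: phase=(5,11,8,2) vs β=6 → FL=S FR=W RL=W RR=S
t=2: phase=(7,1,10,4) vs β=6 → FL=W FR=S RL=W RR=S
t=10: phase=(3,9,6,0) vs β=6 → FL=S FR=W RL=W RR=S
t=16: phase=(9,3,0,6) vs β=6 → FL=W FR=S RL=S RR=W
t=18: phase=(11,5,2,8) vs β=6 → FL=W FR=S RL=S RR=W
t=22: phase=(3,9,6,0) vs β=6 → FL=S FR=W RL=W RR=S


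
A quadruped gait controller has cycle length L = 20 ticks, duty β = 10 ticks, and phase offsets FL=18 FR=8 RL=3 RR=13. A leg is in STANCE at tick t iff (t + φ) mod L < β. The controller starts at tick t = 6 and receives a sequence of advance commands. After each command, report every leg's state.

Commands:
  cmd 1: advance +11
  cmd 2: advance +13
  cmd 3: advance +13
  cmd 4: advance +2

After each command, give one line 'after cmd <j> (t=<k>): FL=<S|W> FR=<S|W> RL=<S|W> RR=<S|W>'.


after cmd 1 (t=17): FL=W FR=S RL=S RR=W
after cmd 2 (t=30): FL=S FR=W RL=W RR=S
after cmd 3 (t=43): FL=S FR=W RL=S RR=W
after cmd 4 (t=45): FL=S FR=W RL=S RR=W

start t=6: FL=S FR=W RL=S RR=W
cmd 1: advance +11 → t=17, phase=(15,5,0,10) → FL=W FR=S RL=S RR=W
cmd 2: advance +13 → t=30, phase=(8,18,13,3) → FL=S FR=W RL=W RR=S
cmd 3: advance +13 → t=43, phase=(1,11,6,16) → FL=S FR=W RL=S RR=W
cmd 4: advance +2 → t=45, phase=(3,13,8,18) → FL=S FR=W RL=S RR=W


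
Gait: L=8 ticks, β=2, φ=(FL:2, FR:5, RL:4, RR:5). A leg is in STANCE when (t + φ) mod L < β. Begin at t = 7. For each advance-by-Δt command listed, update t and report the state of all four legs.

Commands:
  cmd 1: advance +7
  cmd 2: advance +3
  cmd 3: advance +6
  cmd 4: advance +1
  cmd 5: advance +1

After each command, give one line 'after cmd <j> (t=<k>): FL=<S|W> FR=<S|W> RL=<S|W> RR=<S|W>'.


start t=7: FL=S FR=W RL=W RR=W
cmd 1: advance +7 → t=14, phase=(0,3,2,3) → FL=S FR=W RL=W RR=W
cmd 2: advance +3 → t=17, phase=(3,6,5,6) → FL=W FR=W RL=W RR=W
cmd 3: advance +6 → t=23, phase=(1,4,3,4) → FL=S FR=W RL=W RR=W
cmd 4: advance +1 → t=24, phase=(2,5,4,5) → FL=W FR=W RL=W RR=W
cmd 5: advance +1 → t=25, phase=(3,6,5,6) → FL=W FR=W RL=W RR=W

after cmd 1 (t=14): FL=S FR=W RL=W RR=W
after cmd 2 (t=17): FL=W FR=W RL=W RR=W
after cmd 3 (t=23): FL=S FR=W RL=W RR=W
after cmd 4 (t=24): FL=W FR=W RL=W RR=W
after cmd 5 (t=25): FL=W FR=W RL=W RR=W


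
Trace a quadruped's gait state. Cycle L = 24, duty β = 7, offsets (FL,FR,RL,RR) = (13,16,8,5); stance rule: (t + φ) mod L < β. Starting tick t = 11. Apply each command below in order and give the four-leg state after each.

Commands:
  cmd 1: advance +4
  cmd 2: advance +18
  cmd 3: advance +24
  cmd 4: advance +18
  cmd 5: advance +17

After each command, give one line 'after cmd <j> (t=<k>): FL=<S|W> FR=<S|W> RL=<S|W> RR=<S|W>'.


after cmd 1 (t=15): FL=S FR=W RL=W RR=W
after cmd 2 (t=33): FL=W FR=S RL=W RR=W
after cmd 3 (t=57): FL=W FR=S RL=W RR=W
after cmd 4 (t=75): FL=W FR=W RL=W RR=W
after cmd 5 (t=92): FL=W FR=W RL=S RR=S

start t=11: FL=S FR=S RL=W RR=W
cmd 1: advance +4 → t=15, phase=(4,7,23,20) → FL=S FR=W RL=W RR=W
cmd 2: advance +18 → t=33, phase=(22,1,17,14) → FL=W FR=S RL=W RR=W
cmd 3: advance +24 → t=57, phase=(22,1,17,14) → FL=W FR=S RL=W RR=W
cmd 4: advance +18 → t=75, phase=(16,19,11,8) → FL=W FR=W RL=W RR=W
cmd 5: advance +17 → t=92, phase=(9,12,4,1) → FL=W FR=W RL=S RR=S


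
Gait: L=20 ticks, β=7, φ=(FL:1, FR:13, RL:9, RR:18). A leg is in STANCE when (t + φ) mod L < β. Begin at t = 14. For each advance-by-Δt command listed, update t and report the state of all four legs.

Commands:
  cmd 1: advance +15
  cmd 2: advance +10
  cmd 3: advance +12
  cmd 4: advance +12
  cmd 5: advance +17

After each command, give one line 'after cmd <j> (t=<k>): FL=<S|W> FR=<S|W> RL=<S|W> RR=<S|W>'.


after cmd 1 (t=29): FL=W FR=S RL=W RR=W
after cmd 2 (t=39): FL=S FR=W RL=W RR=W
after cmd 3 (t=51): FL=W FR=S RL=S RR=W
after cmd 4 (t=63): FL=S FR=W RL=W RR=S
after cmd 5 (t=80): FL=S FR=W RL=W RR=W

start t=14: FL=W FR=W RL=S RR=W
cmd 1: advance +15 → t=29, phase=(10,2,18,7) → FL=W FR=S RL=W RR=W
cmd 2: advance +10 → t=39, phase=(0,12,8,17) → FL=S FR=W RL=W RR=W
cmd 3: advance +12 → t=51, phase=(12,4,0,9) → FL=W FR=S RL=S RR=W
cmd 4: advance +12 → t=63, phase=(4,16,12,1) → FL=S FR=W RL=W RR=S
cmd 5: advance +17 → t=80, phase=(1,13,9,18) → FL=S FR=W RL=W RR=W


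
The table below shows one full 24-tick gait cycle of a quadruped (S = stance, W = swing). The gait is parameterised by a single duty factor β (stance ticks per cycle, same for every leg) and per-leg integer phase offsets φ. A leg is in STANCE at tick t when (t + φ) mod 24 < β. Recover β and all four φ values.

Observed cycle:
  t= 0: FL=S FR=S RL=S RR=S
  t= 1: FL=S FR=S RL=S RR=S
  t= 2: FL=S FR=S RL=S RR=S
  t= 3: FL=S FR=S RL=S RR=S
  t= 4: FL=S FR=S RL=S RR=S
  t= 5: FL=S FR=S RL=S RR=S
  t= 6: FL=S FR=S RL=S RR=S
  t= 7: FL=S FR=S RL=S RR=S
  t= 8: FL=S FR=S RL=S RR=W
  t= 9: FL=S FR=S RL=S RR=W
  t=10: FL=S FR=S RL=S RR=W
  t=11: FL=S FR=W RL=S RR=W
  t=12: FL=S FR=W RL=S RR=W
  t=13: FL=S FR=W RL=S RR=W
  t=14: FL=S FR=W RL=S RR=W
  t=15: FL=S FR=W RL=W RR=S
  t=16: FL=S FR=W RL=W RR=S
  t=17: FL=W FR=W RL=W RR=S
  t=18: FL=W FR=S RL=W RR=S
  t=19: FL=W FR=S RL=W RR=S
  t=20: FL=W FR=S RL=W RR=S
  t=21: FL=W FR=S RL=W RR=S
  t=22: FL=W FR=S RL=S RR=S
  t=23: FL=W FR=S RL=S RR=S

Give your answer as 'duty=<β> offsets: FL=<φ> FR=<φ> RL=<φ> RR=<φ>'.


duty=17 offsets: FL=0 FR=6 RL=2 RR=9

duty β = stance ticks per leg = 17
FL: stance ticks = 17; W→S at t=0 → φ=0
FR: stance ticks = 17; W→S at t=18 → φ=6
RL: stance ticks = 17; W→S at t=22 → φ=2
RR: stance ticks = 17; W→S at t=15 → φ=9


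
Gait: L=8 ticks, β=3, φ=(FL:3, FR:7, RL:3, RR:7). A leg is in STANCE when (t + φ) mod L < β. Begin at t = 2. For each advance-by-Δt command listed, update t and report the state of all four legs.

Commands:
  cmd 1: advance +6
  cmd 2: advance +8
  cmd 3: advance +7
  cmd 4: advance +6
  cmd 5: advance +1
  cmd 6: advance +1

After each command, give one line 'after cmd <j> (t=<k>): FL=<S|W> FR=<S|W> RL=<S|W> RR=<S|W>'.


start t=2: FL=W FR=S RL=W RR=S
cmd 1: advance +6 → t=8, phase=(3,7,3,7) → FL=W FR=W RL=W RR=W
cmd 2: advance +8 → t=16, phase=(3,7,3,7) → FL=W FR=W RL=W RR=W
cmd 3: advance +7 → t=23, phase=(2,6,2,6) → FL=S FR=W RL=S RR=W
cmd 4: advance +6 → t=29, phase=(0,4,0,4) → FL=S FR=W RL=S RR=W
cmd 5: advance +1 → t=30, phase=(1,5,1,5) → FL=S FR=W RL=S RR=W
cmd 6: advance +1 → t=31, phase=(2,6,2,6) → FL=S FR=W RL=S RR=W

after cmd 1 (t=8): FL=W FR=W RL=W RR=W
after cmd 2 (t=16): FL=W FR=W RL=W RR=W
after cmd 3 (t=23): FL=S FR=W RL=S RR=W
after cmd 4 (t=29): FL=S FR=W RL=S RR=W
after cmd 5 (t=30): FL=S FR=W RL=S RR=W
after cmd 6 (t=31): FL=S FR=W RL=S RR=W
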